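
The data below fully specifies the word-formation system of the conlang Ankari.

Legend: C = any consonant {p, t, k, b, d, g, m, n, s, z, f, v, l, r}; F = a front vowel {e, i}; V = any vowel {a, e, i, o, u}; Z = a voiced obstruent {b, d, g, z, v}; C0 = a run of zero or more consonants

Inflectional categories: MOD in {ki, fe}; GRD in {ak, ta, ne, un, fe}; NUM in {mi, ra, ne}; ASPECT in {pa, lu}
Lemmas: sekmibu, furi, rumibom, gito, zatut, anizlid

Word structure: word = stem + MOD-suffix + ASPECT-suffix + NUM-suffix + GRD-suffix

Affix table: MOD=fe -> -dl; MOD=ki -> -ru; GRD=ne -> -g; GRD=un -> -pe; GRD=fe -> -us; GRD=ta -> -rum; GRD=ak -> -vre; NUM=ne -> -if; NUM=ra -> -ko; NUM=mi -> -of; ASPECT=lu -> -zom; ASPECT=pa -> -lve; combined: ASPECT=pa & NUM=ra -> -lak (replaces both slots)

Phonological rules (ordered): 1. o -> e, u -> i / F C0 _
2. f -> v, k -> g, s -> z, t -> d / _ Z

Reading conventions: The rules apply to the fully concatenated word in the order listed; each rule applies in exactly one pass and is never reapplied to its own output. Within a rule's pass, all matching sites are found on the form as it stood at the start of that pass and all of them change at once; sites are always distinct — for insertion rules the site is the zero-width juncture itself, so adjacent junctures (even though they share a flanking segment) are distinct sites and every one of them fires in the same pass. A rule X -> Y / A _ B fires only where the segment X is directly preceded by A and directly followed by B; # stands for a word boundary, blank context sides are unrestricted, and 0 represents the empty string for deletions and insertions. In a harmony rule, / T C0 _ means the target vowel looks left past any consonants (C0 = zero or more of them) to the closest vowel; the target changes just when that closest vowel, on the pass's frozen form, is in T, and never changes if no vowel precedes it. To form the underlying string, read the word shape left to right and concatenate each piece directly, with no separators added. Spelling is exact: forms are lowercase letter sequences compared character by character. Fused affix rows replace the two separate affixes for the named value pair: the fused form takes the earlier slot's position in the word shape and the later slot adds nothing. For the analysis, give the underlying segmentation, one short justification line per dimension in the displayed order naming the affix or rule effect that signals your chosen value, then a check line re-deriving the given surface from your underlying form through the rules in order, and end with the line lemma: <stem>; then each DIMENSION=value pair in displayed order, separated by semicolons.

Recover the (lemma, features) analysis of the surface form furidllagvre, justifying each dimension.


underlying: furi-dl-lak-vre
MOD=fe - signalled by the affix -dl
GRD=ak - signalled by the affix -vre
NUM=ra - signalled by the combined affix row
ASPECT=pa - signalled by the combined affix row
check: furidllakvre -> furidllakvre -> furidllagvre
lemma: furi; MOD=fe; GRD=ak; NUM=ra; ASPECT=pa


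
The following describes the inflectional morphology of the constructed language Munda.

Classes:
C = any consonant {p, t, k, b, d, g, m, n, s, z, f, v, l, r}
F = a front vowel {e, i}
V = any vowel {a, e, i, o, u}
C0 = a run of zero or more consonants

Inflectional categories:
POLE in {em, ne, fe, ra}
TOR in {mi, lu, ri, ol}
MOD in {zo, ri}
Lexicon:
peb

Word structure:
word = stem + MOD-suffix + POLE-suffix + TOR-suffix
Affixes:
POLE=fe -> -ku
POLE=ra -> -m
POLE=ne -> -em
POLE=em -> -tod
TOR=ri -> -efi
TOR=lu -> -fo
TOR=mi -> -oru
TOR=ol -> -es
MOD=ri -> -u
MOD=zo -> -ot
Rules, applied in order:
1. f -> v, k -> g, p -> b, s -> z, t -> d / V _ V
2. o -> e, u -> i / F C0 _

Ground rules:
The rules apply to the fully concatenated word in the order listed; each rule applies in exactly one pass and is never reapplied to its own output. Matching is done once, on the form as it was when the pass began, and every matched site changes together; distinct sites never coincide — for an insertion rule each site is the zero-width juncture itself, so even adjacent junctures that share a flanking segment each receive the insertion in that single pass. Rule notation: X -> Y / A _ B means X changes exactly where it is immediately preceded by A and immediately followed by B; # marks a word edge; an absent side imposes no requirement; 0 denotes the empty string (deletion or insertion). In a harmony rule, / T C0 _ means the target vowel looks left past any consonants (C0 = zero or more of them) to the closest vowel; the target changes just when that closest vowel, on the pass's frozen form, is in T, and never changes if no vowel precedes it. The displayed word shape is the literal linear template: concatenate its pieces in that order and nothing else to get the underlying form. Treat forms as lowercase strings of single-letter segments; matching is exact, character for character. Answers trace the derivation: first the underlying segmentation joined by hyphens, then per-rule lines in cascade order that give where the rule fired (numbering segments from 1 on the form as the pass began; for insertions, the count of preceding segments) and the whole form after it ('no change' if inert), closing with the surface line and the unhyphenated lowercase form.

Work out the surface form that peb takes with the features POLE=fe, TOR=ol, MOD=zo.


underlying: peb-ot-ku-es
1. f -> v, k -> g, p -> b, s -> z, t -> d / V _ V: no change
2. o -> e, u -> i / F C0 _: fires at position(s) 4: pebetkues
surface: pebetkues


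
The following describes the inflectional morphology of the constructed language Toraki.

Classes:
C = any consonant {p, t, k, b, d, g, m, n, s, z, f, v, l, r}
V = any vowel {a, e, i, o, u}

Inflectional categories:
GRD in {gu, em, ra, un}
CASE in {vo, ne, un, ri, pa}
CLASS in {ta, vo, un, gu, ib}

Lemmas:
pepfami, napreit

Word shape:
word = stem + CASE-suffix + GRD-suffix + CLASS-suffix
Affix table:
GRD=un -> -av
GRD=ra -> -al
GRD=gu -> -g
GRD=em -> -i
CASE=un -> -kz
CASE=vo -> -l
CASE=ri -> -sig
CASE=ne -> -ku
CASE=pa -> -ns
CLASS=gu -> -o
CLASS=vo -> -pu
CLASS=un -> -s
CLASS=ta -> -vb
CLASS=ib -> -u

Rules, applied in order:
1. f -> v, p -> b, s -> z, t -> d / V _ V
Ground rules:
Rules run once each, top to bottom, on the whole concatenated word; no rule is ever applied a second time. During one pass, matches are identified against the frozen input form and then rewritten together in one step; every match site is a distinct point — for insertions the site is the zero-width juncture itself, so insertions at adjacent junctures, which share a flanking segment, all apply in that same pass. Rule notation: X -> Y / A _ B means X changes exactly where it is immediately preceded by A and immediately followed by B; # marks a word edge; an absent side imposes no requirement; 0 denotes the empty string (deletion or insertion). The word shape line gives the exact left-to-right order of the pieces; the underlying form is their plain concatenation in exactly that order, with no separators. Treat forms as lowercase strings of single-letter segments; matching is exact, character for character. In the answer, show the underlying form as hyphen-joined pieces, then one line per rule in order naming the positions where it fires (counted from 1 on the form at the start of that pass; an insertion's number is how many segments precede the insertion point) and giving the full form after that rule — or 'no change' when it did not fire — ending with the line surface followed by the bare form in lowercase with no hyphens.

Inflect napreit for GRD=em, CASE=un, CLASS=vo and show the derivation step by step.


underlying: napreit-kz-i-pu
1. f -> v, p -> b, s -> z, t -> d / V _ V: fires at position(s) 11: napreitkzibu
surface: napreitkzibu


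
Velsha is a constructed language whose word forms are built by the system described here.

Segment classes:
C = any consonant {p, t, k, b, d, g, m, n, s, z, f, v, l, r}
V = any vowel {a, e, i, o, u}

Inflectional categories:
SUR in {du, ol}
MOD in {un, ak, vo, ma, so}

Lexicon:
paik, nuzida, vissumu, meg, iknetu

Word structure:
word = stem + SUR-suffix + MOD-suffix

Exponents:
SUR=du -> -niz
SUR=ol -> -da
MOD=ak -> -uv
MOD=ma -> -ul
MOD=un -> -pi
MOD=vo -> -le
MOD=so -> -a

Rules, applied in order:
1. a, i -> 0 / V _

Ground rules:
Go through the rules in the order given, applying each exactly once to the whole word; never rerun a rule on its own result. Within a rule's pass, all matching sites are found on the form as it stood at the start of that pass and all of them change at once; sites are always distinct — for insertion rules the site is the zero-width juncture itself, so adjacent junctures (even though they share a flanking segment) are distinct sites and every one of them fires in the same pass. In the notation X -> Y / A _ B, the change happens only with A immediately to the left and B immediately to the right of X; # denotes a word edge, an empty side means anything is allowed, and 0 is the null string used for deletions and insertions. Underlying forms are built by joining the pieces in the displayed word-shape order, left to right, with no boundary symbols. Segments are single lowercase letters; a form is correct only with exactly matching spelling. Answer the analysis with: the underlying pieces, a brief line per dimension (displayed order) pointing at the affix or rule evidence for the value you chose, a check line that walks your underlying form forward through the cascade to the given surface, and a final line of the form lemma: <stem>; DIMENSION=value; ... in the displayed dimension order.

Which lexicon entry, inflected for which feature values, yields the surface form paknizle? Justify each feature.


underlying: paik-niz-le
SUR=du - signalled by the affix -niz
MOD=vo - signalled by the affix -le
check: paiknizle -> paknizle
lemma: paik; SUR=du; MOD=vo


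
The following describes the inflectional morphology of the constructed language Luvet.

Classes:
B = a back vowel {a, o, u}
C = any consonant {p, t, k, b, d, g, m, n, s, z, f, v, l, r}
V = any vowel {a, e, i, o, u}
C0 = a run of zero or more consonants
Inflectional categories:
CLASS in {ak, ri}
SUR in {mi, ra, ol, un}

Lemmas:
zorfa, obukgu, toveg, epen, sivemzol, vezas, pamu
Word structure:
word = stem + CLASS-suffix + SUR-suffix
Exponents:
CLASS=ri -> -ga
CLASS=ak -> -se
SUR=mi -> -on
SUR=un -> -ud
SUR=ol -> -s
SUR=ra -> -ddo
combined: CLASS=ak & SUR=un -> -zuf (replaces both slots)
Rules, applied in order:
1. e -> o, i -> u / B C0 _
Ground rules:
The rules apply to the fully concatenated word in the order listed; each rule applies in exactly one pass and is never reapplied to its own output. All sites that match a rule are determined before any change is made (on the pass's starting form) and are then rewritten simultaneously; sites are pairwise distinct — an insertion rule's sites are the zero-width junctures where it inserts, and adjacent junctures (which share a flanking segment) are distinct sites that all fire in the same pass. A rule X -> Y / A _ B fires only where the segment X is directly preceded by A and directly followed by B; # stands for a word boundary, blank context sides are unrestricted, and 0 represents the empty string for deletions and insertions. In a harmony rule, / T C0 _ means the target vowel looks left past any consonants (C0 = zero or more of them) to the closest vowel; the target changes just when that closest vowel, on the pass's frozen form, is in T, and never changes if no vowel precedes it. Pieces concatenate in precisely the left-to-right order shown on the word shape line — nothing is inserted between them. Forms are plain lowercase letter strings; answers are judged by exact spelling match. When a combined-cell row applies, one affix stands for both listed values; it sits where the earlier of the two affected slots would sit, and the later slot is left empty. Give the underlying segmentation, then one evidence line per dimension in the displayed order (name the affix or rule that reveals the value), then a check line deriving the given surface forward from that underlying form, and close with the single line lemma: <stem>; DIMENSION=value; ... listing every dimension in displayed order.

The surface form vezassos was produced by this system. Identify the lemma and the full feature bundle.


underlying: vezas-se-s
CLASS=ak - signalled by the affix -se
SUR=ol - signalled by the affix -s
check: vezasses -> vezassos
lemma: vezas; CLASS=ak; SUR=ol


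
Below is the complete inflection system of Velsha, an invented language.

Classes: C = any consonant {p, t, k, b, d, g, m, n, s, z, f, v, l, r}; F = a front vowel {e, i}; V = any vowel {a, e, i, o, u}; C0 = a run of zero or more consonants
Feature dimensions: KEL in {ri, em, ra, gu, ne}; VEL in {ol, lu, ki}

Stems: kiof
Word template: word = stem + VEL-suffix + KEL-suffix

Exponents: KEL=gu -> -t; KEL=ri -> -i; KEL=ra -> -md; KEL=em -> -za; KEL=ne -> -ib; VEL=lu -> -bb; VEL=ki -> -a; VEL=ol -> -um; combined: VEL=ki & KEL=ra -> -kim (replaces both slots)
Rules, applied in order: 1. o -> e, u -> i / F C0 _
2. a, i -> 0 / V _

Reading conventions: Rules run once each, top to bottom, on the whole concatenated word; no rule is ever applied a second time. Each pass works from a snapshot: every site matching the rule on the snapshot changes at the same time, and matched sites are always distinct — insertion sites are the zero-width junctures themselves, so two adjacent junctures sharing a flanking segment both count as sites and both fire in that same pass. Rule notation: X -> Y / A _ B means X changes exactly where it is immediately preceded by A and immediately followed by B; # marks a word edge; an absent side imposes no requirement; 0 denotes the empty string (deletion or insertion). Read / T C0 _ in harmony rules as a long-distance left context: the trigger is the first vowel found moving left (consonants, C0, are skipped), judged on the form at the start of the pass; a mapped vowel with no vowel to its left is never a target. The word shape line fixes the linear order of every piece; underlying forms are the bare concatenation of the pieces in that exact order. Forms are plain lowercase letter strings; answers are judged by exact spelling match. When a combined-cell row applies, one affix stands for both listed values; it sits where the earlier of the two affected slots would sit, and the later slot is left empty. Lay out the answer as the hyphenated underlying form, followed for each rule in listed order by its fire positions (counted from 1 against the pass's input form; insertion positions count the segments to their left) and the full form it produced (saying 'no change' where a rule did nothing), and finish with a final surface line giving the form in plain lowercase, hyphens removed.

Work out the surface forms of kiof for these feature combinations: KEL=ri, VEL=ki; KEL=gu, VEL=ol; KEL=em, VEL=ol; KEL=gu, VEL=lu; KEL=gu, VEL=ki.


cell KEL=ri, VEL=ki:
underlying: kiof-a-i
1. o -> e, u -> i / F C0 _: fires at position(s) 3: kiefai
2. a, i -> 0 / V _: fires at position(s) 6: kiefa
surface: kiefa

cell KEL=gu, VEL=ol:
underlying: kiof-um-t
1. o -> e, u -> i / F C0 _: fires at position(s) 3: kiefumt
2. a, i -> 0 / V _: no change
surface: kiefumt

cell KEL=em, VEL=ol:
underlying: kiof-um-za
1. o -> e, u -> i / F C0 _: fires at position(s) 3: kiefumza
2. a, i -> 0 / V _: no change
surface: kiefumza

cell KEL=gu, VEL=lu:
underlying: kiof-bb-t
1. o -> e, u -> i / F C0 _: fires at position(s) 3: kiefbbt
2. a, i -> 0 / V _: no change
surface: kiefbbt

cell KEL=gu, VEL=ki:
underlying: kiof-a-t
1. o -> e, u -> i / F C0 _: fires at position(s) 3: kiefat
2. a, i -> 0 / V _: no change
surface: kiefat


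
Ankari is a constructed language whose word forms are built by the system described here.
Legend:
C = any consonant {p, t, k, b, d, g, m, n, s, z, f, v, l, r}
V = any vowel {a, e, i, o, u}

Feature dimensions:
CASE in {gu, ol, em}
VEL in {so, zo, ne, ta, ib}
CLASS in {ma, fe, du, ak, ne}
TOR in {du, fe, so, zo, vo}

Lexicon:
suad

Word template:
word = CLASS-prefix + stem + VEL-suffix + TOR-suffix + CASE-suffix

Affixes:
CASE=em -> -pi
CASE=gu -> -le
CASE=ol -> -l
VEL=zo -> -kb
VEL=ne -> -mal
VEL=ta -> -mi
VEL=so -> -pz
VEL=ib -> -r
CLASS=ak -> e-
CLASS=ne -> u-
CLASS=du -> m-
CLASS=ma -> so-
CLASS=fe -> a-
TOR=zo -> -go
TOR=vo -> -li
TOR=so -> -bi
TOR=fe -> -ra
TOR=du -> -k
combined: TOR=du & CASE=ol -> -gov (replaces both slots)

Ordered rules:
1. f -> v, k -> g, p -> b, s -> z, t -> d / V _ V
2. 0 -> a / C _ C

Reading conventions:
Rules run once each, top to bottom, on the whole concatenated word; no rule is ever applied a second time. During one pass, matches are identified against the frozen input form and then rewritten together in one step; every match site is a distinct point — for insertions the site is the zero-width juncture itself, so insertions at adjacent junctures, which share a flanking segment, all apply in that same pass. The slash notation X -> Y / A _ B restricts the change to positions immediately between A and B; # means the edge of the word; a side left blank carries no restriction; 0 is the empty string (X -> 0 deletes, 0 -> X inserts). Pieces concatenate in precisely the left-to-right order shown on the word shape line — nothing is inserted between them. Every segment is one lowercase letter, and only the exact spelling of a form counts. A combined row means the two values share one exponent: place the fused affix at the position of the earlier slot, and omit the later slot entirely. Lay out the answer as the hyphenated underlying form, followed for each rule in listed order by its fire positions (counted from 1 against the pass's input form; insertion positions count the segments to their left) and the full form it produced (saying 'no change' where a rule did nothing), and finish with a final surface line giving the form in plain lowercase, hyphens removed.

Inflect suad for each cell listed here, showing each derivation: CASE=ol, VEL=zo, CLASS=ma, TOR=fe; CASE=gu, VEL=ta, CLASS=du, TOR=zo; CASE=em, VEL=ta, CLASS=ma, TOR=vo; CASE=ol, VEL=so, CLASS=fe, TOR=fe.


cell CASE=ol, VEL=zo, CLASS=ma, TOR=fe:
underlying: so-suad-kb-ra-l
1. f -> v, k -> g, p -> b, s -> z, t -> d / V _ V: fires at position(s) 3: sozuadkbral
2. 0 -> a / C _ C: inserts after position(s) 6, 7, 8: sozuadakabaral
surface: sozuadakabaral

cell CASE=gu, VEL=ta, CLASS=du, TOR=zo:
underlying: m-suad-mi-go-le
1. f -> v, k -> g, p -> b, s -> z, t -> d / V _ V: no change
2. 0 -> a / C _ C: inserts after position(s) 1, 5: masuadamigole
surface: masuadamigole

cell CASE=em, VEL=ta, CLASS=ma, TOR=vo:
underlying: so-suad-mi-li-pi
1. f -> v, k -> g, p -> b, s -> z, t -> d / V _ V: fires at position(s) 3, 11: sozuadmilibi
2. 0 -> a / C _ C: inserts after position(s) 6: sozuadamilibi
surface: sozuadamilibi

cell CASE=ol, VEL=so, CLASS=fe, TOR=fe:
underlying: a-suad-pz-ra-l
1. f -> v, k -> g, p -> b, s -> z, t -> d / V _ V: fires at position(s) 2: azuadpzral
2. 0 -> a / C _ C: inserts after position(s) 5, 6, 7: azuadapazaral
surface: azuadapazaral


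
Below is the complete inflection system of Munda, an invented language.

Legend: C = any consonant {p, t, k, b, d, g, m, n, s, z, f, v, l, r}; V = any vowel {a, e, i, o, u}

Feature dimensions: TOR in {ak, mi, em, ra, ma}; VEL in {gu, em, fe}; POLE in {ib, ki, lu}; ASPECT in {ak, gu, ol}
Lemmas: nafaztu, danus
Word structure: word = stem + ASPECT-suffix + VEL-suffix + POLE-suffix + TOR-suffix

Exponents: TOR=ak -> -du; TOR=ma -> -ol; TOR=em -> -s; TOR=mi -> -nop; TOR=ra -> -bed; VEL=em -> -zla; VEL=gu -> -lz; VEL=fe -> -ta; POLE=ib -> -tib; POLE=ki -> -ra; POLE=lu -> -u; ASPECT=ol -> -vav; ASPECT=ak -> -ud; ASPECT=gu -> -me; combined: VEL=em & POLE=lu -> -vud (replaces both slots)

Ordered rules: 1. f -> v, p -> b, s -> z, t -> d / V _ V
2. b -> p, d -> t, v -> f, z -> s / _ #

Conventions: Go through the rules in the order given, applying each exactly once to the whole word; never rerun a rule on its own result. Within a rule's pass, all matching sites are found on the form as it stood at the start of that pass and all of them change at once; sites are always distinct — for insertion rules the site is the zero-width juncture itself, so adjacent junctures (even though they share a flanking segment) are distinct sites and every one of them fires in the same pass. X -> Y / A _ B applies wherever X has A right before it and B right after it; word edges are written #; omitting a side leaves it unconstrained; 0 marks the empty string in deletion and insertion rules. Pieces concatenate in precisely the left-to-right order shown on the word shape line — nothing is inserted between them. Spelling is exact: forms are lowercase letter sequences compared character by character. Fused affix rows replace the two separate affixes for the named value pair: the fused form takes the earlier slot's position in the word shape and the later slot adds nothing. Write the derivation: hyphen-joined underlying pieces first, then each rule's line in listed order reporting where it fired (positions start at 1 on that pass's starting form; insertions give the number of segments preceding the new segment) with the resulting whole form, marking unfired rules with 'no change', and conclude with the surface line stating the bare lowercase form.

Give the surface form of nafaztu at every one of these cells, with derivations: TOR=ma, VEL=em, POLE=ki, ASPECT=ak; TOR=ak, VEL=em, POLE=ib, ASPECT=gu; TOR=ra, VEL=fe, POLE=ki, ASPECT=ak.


cell TOR=ma, VEL=em, POLE=ki, ASPECT=ak:
underlying: nafaztu-ud-zla-ra-ol
1. f -> v, p -> b, s -> z, t -> d / V _ V: fires at position(s) 3: navaztuudzlaraol
2. b -> p, d -> t, v -> f, z -> s / _ #: no change
surface: navaztuudzlaraol

cell TOR=ak, VEL=em, POLE=ib, ASPECT=gu:
underlying: nafaztu-me-zla-tib-du
1. f -> v, p -> b, s -> z, t -> d / V _ V: fires at position(s) 3, 13: navaztumezladibdu
2. b -> p, d -> t, v -> f, z -> s / _ #: no change
surface: navaztumezladibdu

cell TOR=ra, VEL=fe, POLE=ki, ASPECT=ak:
underlying: nafaztu-ud-ta-ra-bed
1. f -> v, p -> b, s -> z, t -> d / V _ V: fires at position(s) 3: navaztuudtarabed
2. b -> p, d -> t, v -> f, z -> s / _ #: fires at position(s) 16: navaztuudtarabet
surface: navaztuudtarabet


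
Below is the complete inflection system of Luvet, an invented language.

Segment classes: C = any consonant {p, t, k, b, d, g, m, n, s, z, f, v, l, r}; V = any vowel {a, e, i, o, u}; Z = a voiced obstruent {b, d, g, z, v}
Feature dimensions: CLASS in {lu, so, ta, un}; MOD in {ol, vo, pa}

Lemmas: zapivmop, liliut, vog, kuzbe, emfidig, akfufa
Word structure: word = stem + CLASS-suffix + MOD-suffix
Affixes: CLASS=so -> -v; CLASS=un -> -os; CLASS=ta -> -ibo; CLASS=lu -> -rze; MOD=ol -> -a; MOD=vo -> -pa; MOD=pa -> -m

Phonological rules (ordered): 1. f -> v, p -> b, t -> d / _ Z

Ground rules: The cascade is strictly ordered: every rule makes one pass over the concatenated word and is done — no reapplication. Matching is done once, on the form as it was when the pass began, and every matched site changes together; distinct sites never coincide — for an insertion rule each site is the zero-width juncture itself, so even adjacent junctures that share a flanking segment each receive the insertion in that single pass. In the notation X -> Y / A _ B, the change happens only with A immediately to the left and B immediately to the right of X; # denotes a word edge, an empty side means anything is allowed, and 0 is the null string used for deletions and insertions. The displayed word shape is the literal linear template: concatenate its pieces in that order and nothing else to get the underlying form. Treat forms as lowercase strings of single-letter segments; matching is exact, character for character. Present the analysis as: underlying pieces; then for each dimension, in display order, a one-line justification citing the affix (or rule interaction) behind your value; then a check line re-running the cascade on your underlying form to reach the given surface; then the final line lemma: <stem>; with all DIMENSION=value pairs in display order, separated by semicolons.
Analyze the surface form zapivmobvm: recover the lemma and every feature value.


underlying: zapivmop-v-m
CLASS=so - signalled by the affix -v
MOD=pa - signalled by the affix -m
check: zapivmopvm -> zapivmobvm
lemma: zapivmop; CLASS=so; MOD=pa


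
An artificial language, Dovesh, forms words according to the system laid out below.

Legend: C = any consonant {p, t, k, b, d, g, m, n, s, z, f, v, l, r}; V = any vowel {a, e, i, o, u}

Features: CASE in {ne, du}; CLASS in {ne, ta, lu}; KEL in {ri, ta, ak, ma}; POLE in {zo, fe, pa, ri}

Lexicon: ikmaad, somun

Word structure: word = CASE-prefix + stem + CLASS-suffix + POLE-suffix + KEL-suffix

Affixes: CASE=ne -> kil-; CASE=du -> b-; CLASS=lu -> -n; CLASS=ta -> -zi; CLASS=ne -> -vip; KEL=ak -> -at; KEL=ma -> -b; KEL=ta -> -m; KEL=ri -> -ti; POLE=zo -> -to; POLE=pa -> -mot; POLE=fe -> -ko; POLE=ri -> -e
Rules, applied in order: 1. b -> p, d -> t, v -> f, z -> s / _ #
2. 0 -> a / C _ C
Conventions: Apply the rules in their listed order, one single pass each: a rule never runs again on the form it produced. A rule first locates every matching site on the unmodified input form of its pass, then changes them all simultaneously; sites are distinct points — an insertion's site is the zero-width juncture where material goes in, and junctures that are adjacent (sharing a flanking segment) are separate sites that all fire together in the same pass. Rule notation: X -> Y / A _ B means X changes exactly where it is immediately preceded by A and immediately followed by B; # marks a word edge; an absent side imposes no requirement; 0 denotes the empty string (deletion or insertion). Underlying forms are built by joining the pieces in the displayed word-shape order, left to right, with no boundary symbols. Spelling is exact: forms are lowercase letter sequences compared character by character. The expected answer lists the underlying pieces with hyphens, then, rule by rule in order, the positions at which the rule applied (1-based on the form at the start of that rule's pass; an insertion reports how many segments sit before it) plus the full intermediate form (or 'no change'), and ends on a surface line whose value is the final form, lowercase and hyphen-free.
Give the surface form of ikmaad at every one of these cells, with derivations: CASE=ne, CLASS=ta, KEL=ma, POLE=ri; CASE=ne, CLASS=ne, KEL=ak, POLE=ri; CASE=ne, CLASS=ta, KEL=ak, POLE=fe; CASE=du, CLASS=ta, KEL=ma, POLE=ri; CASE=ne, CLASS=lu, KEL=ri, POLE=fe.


cell CASE=ne, CLASS=ta, KEL=ma, POLE=ri:
underlying: kil-ikmaad-zi-e-b
1. b -> p, d -> t, v -> f, z -> s / _ #: fires at position(s) 13: kilikmaadziep
2. 0 -> a / C _ C: inserts after position(s) 5, 9: kilikamaadaziep
surface: kilikamaadaziep

cell CASE=ne, CLASS=ne, KEL=ak, POLE=ri:
underlying: kil-ikmaad-vip-e-at
1. b -> p, d -> t, v -> f, z -> s / _ #: no change
2. 0 -> a / C _ C: inserts after position(s) 5, 9: kilikamaadavipeat
surface: kilikamaadavipeat

cell CASE=ne, CLASS=ta, KEL=ak, POLE=fe:
underlying: kil-ikmaad-zi-ko-at
1. b -> p, d -> t, v -> f, z -> s / _ #: no change
2. 0 -> a / C _ C: inserts after position(s) 5, 9: kilikamaadazikoat
surface: kilikamaadazikoat

cell CASE=du, CLASS=ta, KEL=ma, POLE=ri:
underlying: b-ikmaad-zi-e-b
1. b -> p, d -> t, v -> f, z -> s / _ #: fires at position(s) 11: bikmaadziep
2. 0 -> a / C _ C: inserts after position(s) 3, 7: bikamaadaziep
surface: bikamaadaziep

cell CASE=ne, CLASS=lu, KEL=ri, POLE=fe:
underlying: kil-ikmaad-n-ko-ti
1. b -> p, d -> t, v -> f, z -> s / _ #: no change
2. 0 -> a / C _ C: inserts after position(s) 5, 9, 10: kilikamaadanakoti
surface: kilikamaadanakoti


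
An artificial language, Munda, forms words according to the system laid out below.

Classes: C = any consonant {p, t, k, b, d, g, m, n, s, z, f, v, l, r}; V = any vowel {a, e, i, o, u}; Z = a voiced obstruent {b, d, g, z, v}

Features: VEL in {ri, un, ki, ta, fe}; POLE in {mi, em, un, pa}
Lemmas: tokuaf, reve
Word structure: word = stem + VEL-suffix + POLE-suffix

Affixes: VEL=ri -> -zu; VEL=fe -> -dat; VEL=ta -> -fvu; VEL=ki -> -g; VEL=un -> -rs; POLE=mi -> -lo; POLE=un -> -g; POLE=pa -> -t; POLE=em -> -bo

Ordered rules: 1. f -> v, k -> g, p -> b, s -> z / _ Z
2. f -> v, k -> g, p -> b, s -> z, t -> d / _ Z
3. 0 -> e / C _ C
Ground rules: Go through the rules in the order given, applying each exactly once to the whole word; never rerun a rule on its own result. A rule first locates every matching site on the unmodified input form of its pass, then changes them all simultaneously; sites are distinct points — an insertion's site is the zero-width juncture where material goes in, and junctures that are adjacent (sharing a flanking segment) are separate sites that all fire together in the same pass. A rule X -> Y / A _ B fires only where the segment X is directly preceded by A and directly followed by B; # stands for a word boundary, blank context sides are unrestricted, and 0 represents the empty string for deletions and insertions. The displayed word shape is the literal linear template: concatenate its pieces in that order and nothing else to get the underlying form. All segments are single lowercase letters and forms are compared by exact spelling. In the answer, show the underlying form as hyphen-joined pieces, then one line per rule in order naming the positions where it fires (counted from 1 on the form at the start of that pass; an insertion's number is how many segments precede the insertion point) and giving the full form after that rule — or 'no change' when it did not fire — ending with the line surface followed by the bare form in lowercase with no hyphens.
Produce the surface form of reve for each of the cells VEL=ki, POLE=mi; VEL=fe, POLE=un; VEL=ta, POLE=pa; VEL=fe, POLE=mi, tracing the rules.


cell VEL=ki, POLE=mi:
underlying: reve-g-lo
1. f -> v, k -> g, p -> b, s -> z / _ Z: no change
2. f -> v, k -> g, p -> b, s -> z, t -> d / _ Z: no change
3. 0 -> e / C _ C: inserts after position(s) 5: revegelo
surface: revegelo

cell VEL=fe, POLE=un:
underlying: reve-dat-g
1. f -> v, k -> g, p -> b, s -> z / _ Z: no change
2. f -> v, k -> g, p -> b, s -> z, t -> d / _ Z: fires at position(s) 7: revedadg
3. 0 -> e / C _ C: inserts after position(s) 7: revedadeg
surface: revedadeg

cell VEL=ta, POLE=pa:
underlying: reve-fvu-t
1. f -> v, k -> g, p -> b, s -> z / _ Z: fires at position(s) 5: revevvut
2. f -> v, k -> g, p -> b, s -> z, t -> d / _ Z: no change
3. 0 -> e / C _ C: inserts after position(s) 5: revevevut
surface: revevevut

cell VEL=fe, POLE=mi:
underlying: reve-dat-lo
1. f -> v, k -> g, p -> b, s -> z / _ Z: no change
2. f -> v, k -> g, p -> b, s -> z, t -> d / _ Z: no change
3. 0 -> e / C _ C: inserts after position(s) 7: revedatelo
surface: revedatelo


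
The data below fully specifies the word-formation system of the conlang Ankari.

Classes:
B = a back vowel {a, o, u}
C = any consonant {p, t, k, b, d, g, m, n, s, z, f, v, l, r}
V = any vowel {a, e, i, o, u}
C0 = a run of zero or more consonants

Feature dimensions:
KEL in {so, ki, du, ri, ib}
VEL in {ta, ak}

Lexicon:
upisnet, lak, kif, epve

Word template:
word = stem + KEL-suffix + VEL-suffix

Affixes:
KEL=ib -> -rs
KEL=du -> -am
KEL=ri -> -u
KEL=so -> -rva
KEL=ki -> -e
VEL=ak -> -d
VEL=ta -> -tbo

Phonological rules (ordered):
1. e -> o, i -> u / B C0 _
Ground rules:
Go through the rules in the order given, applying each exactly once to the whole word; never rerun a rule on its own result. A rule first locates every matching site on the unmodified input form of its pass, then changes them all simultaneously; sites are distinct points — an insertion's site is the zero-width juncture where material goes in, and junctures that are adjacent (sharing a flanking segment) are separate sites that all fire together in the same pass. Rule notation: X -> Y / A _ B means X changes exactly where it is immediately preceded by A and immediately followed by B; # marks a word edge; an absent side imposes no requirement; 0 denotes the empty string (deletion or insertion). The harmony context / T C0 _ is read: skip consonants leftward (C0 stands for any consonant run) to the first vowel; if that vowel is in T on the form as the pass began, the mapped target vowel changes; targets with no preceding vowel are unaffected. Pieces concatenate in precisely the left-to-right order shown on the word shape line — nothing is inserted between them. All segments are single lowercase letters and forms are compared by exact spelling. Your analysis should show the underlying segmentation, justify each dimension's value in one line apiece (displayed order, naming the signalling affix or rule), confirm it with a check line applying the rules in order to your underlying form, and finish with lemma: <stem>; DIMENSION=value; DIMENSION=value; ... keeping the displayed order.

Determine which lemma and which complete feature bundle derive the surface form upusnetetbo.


underlying: upisnet-e-tbo
KEL=ki - signalled by the affix -e
VEL=ta - signalled by the affix -tbo
check: upisnetetbo -> upusnetetbo
lemma: upisnet; KEL=ki; VEL=ta


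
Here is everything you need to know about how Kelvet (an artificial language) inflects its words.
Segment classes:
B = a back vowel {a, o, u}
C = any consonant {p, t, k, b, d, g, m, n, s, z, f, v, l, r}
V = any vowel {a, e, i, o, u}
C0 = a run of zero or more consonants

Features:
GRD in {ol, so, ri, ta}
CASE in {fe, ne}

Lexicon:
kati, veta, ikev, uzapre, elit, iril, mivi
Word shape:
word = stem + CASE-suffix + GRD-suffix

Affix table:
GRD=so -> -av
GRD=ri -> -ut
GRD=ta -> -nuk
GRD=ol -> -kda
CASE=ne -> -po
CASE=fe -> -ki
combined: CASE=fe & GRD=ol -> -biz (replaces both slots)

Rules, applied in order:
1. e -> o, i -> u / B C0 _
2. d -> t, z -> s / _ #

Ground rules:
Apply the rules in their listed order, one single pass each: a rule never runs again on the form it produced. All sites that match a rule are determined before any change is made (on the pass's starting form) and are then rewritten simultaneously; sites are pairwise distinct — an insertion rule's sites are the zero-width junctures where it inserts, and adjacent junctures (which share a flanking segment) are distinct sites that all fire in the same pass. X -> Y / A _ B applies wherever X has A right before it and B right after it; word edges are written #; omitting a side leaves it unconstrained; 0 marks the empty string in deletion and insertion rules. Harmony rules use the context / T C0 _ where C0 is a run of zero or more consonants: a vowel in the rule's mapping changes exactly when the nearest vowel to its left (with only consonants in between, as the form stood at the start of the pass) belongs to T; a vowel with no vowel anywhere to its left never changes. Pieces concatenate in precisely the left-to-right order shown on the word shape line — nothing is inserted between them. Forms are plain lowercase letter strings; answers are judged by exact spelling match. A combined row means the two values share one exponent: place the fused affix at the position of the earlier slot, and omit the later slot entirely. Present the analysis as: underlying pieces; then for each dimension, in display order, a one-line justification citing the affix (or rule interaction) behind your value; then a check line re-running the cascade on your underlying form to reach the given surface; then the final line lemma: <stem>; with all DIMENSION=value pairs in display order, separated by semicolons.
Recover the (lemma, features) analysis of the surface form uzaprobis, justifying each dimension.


underlying: uzapre-biz
GRD=ol - signalled by the combined affix row
CASE=fe - signalled by the combined affix row
check: uzaprebiz -> uzaprobiz -> uzaprobis
lemma: uzapre; GRD=ol; CASE=fe


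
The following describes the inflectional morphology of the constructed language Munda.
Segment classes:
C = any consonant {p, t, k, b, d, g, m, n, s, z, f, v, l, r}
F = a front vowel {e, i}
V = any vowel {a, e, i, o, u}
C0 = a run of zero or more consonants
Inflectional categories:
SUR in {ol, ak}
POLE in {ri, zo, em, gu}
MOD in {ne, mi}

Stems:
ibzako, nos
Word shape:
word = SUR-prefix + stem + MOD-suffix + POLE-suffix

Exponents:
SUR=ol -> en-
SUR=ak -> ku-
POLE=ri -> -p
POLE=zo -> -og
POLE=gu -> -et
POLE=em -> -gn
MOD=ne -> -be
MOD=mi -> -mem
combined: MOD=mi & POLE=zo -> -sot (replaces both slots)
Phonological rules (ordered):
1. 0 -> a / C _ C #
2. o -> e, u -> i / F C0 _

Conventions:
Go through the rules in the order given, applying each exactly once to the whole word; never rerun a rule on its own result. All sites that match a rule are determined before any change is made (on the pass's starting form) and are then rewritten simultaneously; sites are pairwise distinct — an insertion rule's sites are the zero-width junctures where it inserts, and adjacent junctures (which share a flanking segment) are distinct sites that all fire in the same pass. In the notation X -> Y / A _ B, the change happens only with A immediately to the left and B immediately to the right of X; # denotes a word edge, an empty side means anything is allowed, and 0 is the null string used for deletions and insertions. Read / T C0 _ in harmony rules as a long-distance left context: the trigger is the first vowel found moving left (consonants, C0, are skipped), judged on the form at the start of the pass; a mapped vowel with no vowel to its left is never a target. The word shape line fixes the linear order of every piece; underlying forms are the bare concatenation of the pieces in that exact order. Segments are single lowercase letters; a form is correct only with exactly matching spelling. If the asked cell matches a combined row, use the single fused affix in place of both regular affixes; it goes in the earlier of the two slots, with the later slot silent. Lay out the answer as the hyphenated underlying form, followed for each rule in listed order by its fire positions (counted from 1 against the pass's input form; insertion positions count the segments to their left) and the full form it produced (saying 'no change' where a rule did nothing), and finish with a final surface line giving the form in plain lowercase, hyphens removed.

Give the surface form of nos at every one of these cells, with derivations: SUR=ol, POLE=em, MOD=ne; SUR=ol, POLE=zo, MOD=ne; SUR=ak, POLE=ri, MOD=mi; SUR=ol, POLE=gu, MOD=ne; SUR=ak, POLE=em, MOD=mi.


cell SUR=ol, POLE=em, MOD=ne:
underlying: en-nos-be-gn
1. 0 -> a / C _ C #: inserts after position(s) 8: ennosbegan
2. o -> e, u -> i / F C0 _: fires at position(s) 4: ennesbegan
surface: ennesbegan

cell SUR=ol, POLE=zo, MOD=ne:
underlying: en-nos-be-og
1. 0 -> a / C _ C #: no change
2. o -> e, u -> i / F C0 _: fires at position(s) 4, 8: ennesbeeg
surface: ennesbeeg

cell SUR=ak, POLE=ri, MOD=mi:
underlying: ku-nos-mem-p
1. 0 -> a / C _ C #: inserts after position(s) 8: kunosmemap
2. o -> e, u -> i / F C0 _: no change
surface: kunosmemap

cell SUR=ol, POLE=gu, MOD=ne:
underlying: en-nos-be-et
1. 0 -> a / C _ C #: no change
2. o -> e, u -> i / F C0 _: fires at position(s) 4: ennesbeet
surface: ennesbeet

cell SUR=ak, POLE=em, MOD=mi:
underlying: ku-nos-mem-gn
1. 0 -> a / C _ C #: inserts after position(s) 9: kunosmemgan
2. o -> e, u -> i / F C0 _: no change
surface: kunosmemgan


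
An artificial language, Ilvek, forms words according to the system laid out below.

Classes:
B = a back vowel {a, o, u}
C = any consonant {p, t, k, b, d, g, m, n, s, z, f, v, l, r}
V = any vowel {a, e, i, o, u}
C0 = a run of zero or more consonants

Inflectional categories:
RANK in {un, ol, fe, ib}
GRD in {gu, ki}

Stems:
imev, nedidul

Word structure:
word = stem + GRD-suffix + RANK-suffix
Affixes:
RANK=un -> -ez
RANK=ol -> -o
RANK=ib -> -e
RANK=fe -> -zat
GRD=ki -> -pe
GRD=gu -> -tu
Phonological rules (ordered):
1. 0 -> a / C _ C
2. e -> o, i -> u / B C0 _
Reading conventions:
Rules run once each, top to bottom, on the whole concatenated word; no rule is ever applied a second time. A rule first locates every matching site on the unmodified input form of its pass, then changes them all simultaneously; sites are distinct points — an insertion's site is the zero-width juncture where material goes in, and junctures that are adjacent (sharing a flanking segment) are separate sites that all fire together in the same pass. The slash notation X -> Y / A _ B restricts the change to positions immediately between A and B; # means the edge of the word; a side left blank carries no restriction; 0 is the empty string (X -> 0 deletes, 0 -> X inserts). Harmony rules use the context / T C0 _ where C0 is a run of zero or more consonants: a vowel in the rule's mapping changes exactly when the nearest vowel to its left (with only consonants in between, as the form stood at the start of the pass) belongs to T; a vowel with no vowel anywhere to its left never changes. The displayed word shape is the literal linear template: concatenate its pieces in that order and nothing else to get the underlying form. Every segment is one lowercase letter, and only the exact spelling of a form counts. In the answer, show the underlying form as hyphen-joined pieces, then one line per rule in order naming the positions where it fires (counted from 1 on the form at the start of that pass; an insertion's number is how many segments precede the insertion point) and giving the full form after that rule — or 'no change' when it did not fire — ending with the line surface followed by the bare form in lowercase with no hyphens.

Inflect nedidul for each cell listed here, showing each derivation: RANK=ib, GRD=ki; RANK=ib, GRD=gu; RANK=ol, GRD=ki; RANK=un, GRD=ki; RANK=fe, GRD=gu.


cell RANK=ib, GRD=ki:
underlying: nedidul-pe-e
1. 0 -> a / C _ C: inserts after position(s) 7: nedidulapee
2. e -> o, i -> u / B C0 _: fires at position(s) 10: nedidulapoe
surface: nedidulapoe

cell RANK=ib, GRD=gu:
underlying: nedidul-tu-e
1. 0 -> a / C _ C: inserts after position(s) 7: nedidulatue
2. e -> o, i -> u / B C0 _: fires at position(s) 11: nedidulatuo
surface: nedidulatuo

cell RANK=ol, GRD=ki:
underlying: nedidul-pe-o
1. 0 -> a / C _ C: inserts after position(s) 7: nedidulapeo
2. e -> o, i -> u / B C0 _: fires at position(s) 10: nedidulapoo
surface: nedidulapoo

cell RANK=un, GRD=ki:
underlying: nedidul-pe-ez
1. 0 -> a / C _ C: inserts after position(s) 7: nedidulapeez
2. e -> o, i -> u / B C0 _: fires at position(s) 10: nedidulapoez
surface: nedidulapoez

cell RANK=fe, GRD=gu:
underlying: nedidul-tu-zat
1. 0 -> a / C _ C: inserts after position(s) 7: nedidulatuzat
2. e -> o, i -> u / B C0 _: no change
surface: nedidulatuzat
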